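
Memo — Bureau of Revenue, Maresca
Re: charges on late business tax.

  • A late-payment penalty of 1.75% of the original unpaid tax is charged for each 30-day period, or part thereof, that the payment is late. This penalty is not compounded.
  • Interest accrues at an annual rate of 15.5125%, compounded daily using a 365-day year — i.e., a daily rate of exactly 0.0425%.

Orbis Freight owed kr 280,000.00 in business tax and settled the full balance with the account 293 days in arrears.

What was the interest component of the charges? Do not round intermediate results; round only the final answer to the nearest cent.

kr 37,122.50

Interest: kr 280,000.00 × ((1 + 0.000425)^293 − 1) = kr 280,000.00 × 0.13258037… = kr 37,122.5046…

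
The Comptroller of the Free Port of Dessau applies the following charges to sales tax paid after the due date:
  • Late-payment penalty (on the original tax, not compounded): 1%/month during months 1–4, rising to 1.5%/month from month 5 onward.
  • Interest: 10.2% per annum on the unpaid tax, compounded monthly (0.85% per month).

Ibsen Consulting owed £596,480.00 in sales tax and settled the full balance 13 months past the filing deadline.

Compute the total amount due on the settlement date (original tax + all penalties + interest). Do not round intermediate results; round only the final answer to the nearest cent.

Penalty, months 1–4: 4 × 1% × £596,480.00 = £23,859.20
Penalty, months 5–13: 9 × 1.5% × £596,480.00 = £80,524.80
Interest: £596,480.00 × ((1 + 0.0085)^13 − 1) = £596,480.00 × 0.1163149… = £69,379.5294…
Total = £596,480.00 + £104,384.0000 + £69,379.5294… = £770,243.53

£770,243.53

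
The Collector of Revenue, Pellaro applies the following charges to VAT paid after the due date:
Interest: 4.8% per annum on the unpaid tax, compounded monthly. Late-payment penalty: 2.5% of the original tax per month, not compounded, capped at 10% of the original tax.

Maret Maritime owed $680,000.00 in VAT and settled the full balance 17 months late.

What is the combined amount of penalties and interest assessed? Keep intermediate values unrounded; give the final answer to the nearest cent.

Penalty (uncapped): 17 × 2.5% × $680,000.00 = $289,000.00; cap = 10% × $680,000.00 = $68,000.00 → penalty = $68,000.00
Interest (4.8%/yr ÷ 12 = 0.4%/month): $680,000.00 × ((1 + 0.004)^17 − 1) = $47,749.6923…
Penalties + interest = $68,000.0000 + $47,749.6923… = $115,749.69

$115,749.69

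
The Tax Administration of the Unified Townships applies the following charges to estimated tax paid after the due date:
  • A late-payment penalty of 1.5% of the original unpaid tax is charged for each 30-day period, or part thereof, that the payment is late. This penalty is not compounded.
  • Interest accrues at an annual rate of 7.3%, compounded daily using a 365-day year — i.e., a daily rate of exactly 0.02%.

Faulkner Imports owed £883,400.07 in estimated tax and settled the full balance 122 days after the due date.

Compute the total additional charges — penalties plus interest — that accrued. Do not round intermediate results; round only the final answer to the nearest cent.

£88,072.88

Penalty periods: ⌈122/30⌉ = 5; penalty = 5 × 1.5% × £883,400.07 = £66,255.01…
Interest: £883,400.07 × ((1 + 0.0002)^122 − 1) = £883,400.07 × 0.02469762… = £21,817.8757…
Penalties + interest = £66,255.0053… + £21,817.8757… = £88,072.88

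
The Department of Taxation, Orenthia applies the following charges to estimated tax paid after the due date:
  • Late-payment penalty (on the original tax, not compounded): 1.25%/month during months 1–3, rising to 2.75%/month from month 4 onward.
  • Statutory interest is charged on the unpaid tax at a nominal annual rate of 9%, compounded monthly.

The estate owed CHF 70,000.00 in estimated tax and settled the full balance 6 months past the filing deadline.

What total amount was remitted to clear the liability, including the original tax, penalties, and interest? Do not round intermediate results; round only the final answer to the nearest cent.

CHF 81,609.66

Penalty, months 1–3: 3 × 1.25% × CHF 70,000.00 = CHF 2,625.00
Penalty, months 4–6: 3 × 2.75% × CHF 70,000.00 = CHF 5,775.00
Interest (9%/yr ÷ 12 = 0.75%/month): CHF 70,000.00 × ((1 + 0.0075)^6 − 1) = CHF 3,209.6565…
Total = CHF 70,000.00 + CHF 8,400.0000 + CHF 3,209.6565… = CHF 81,609.66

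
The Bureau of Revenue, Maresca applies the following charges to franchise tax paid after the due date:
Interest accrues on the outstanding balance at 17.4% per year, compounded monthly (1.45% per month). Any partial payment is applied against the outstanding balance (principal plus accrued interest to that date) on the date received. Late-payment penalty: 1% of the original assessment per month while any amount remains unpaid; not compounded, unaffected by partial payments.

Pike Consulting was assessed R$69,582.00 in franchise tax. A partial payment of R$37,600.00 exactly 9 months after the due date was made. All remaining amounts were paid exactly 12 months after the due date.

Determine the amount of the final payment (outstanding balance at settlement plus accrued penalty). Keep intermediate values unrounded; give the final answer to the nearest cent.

Balance at month 9: R$69,582.0000 × (1 + 0.0145)^9 = R$79,207.3293…
After R$37,600.00 payment: R$79,207.3293… − R$37,600.00 = R$41,607.3293…
Balance at month 12: R$41,607.3293… × (1 + 0.0145)^3 = R$43,443.6188…
Penalty: 12 × 1% × R$69,582.00 = R$8,349.84
Final settlement = outstanding balance + penalty = R$43,443.6188… + R$8,349.84 = R$51,793.46

R$51,793.46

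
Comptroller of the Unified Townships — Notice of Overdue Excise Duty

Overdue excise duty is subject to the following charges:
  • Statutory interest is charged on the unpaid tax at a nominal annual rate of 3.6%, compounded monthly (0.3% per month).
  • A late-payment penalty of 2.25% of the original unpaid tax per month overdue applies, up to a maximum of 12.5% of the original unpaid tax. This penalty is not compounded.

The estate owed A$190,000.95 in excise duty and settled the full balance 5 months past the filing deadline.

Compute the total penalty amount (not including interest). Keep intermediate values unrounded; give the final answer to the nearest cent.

A$21,375.11

Penalty: 5 × 2.25% × A$190,000.95 = A$21,375.11… (below the 12.5% cap of A$23,750.12…)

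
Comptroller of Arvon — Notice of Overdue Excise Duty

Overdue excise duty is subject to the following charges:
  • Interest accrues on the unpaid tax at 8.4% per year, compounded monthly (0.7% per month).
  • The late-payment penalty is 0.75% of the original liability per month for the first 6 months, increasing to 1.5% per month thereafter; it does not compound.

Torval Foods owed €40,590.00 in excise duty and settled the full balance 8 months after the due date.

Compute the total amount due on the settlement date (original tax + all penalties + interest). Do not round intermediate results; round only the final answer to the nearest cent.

€45,963.77

Penalty, months 1–6: 6 × 0.75% × €40,590.00 = €1,826.55
Penalty, months 7–8: 2 × 1.5% × €40,590.00 = €1,217.70
Interest: €40,590.00 × ((1 + 0.007)^8 − 1) = €40,590.00 × 0.0573914… = €2,329.5160…
Total = €40,590.00 + €3,044.2500 + €2,329.5160… = €45,963.77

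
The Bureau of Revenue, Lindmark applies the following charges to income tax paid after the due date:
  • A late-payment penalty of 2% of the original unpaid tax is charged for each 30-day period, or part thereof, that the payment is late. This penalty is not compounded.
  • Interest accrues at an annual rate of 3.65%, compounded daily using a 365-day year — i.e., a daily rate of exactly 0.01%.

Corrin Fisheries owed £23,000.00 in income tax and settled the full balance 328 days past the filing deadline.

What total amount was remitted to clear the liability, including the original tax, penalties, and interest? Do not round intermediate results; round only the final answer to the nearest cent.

£28,826.87

Penalty periods: ⌈328/30⌉ = 11; penalty = 11 × 2% × £23,000.00 = £5,060.00
Interest: £23,000.00 × ((1 + 0.0001)^328 − 1) = £23,000.00 × 0.03334216… = £766.8696…
Total = £23,000.00 + £5,060.0000 + £766.8696… = £28,826.87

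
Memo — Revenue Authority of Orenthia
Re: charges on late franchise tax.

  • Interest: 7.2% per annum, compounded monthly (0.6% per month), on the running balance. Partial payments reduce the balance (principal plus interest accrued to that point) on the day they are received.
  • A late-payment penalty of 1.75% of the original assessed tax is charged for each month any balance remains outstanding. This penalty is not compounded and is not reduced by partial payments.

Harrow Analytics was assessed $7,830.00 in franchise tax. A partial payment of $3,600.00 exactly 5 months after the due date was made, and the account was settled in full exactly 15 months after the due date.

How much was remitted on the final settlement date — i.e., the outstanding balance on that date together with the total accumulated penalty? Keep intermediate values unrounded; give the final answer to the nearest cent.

$6,798.53

Balance at month 5: $7,830.0000 × (1 + 0.006)^5 = $8,067.7358…
After $3,600.00 payment: $8,067.7358… − $3,600.00 = $4,467.7358…
Balance at month 15: $4,467.7358… × (1 + 0.006)^10 = $4,743.1547…
Penalty: 15 × 1.75% × $7,830.00 = $2,055.38…
Final settlement = outstanding balance + penalty = $4,743.1547… + $2,055.38… = $6,798.53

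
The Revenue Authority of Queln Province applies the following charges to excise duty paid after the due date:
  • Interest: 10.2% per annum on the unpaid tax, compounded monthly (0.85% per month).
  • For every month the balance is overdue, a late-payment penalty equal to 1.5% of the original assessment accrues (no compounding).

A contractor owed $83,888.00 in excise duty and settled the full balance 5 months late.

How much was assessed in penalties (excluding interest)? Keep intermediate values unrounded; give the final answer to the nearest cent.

$6,291.60

Late-payment penalty: 5 × 1.5% × $83,888.00 = $6,291.60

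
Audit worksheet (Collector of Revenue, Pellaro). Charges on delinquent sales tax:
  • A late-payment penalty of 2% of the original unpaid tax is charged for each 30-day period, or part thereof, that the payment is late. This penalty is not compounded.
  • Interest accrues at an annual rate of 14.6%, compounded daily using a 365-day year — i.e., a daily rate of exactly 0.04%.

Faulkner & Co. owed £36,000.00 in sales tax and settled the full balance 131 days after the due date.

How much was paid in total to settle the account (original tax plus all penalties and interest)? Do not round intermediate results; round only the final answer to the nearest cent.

£41,536.30

Penalty periods: ⌈131/30⌉ = 5; penalty = 5 × 2% × £36,000.00 = £3,600.00
Interest: £36,000.00 × ((1 + 0.0004)^131 − 1) = £36,000.00 × 0.05378614… = £1,936.3009…
Total = £36,000.00 + £3,600.0000 + £1,936.3009… = £41,536.30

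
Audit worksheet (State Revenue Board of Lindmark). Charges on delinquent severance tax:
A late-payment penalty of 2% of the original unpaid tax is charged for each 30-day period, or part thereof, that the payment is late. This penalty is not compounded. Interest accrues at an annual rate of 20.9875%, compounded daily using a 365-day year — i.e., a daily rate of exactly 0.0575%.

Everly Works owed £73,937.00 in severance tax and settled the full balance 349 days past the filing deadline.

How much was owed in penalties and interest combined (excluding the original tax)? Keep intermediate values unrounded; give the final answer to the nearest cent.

Penalty periods: ⌈349/30⌉ = 12; penalty = 12 × 2% × £73,937.00 = £17,744.88
Interest: £73,937.00 × ((1 + 0.000575)^349 − 1) = £73,937.00 × 0.22215700… = £16,425.6219…
Penalties + interest = £17,744.8800 + £16,425.6219… = £34,170.50

£34,170.50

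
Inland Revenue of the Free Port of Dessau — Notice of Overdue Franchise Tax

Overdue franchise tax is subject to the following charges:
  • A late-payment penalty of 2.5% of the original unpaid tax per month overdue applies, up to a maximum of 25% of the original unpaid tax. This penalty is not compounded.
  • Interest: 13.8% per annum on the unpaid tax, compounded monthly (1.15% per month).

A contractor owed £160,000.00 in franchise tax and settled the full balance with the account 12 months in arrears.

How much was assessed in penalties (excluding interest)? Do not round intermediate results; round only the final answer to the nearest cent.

Penalty (uncapped): 12 × 2.5% × £160,000.00 = £48,000.00; cap = 25% × £160,000.00 = £40,000.00 → penalty = £40,000.00

£40,000.00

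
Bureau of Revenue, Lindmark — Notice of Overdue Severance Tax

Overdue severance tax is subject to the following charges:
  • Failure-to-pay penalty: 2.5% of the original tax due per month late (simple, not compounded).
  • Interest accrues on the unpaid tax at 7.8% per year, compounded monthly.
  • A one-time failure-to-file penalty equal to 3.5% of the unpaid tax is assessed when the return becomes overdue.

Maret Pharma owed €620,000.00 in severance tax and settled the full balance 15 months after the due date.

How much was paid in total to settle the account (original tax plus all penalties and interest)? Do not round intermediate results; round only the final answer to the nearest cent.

€937,479.48

Failure-to-file penalty: 3.5% × €620,000.00 = €21,700.00
Failure-to-pay penalty = 2.5% × €620,000.00 × 15 mo = €232,500.00
Interest (7.8%/yr ÷ 12 = 0.65%/month): €620,000.00 × ((1 + 0.0065)^15 − 1) = €63,279.4792…
Total = €620,000.00 + €254,200.0000 + €63,279.4792… = €937,479.48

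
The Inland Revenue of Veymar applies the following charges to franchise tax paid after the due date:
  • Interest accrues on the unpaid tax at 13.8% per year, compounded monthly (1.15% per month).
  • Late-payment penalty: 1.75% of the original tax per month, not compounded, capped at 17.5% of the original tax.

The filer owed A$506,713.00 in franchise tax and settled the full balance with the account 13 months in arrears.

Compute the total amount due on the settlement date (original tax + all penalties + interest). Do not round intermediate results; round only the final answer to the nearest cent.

A$676,595.24

Penalty (uncapped): 13 × 1.75% × A$506,713.00 = A$115,277.21…; cap = 17.5% × A$506,713.00 = A$88,674.78… → penalty = A$88,674.78…
Interest: A$506,713.00 × ((1 + 0.0115)^13 − 1) = A$506,713.00 × 0.1602632… = A$81,207.4664…
Total = A$506,713.00 + A$88,674.7750 + A$81,207.4664… = A$676,595.24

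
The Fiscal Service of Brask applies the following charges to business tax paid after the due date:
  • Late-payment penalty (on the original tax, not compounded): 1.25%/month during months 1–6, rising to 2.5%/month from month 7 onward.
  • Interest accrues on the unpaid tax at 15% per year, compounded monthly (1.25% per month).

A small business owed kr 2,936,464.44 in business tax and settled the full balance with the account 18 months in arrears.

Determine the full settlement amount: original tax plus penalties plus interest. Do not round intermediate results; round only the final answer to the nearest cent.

kr 4,773,450.21

Penalty, months 1–6: 6 × 1.25% × kr 2,936,464.44 = kr 220,234.83…
Penalty, months 7–18: 12 × 2.5% × kr 2,936,464.44 = kr 880,939.33…
Interest: kr 2,936,464.44 × ((1 + 0.0125)^18 − 1) = kr 2,936,464.44 × 0.2505774… = kr 735,811.6074…
Total = kr 2,936,464.44 + kr 1,101,174.1650 + kr 735,811.6074… = kr 4,773,450.21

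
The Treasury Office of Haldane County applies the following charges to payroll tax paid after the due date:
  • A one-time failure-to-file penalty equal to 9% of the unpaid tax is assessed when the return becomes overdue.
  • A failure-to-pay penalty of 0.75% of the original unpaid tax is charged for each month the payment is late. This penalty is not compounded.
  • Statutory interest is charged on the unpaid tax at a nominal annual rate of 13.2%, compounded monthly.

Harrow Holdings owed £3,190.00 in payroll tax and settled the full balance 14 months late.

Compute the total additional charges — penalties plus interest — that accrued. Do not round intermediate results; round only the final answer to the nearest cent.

Failure-to-file penalty: 9% × £3,190.00 = £287.10
Failure-to-pay penalty = 0.75% × £3,190.00 × 14 mo = £334.95
Interest (13.2%/yr ÷ 12 = 1.1%/month): £3,190.00 × ((1 + 0.011)^14 − 1) = £527.9784…
Penalties + interest = £622.0500 + £527.9784… = £1,150.03

£1,150.03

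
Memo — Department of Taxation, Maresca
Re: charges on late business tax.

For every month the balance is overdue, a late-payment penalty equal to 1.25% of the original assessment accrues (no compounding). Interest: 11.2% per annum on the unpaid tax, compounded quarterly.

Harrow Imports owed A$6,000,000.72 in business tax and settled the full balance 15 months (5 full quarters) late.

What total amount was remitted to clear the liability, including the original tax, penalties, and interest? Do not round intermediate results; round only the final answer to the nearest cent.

Late-payment penalty = 1.25% × A$6,000,000.72 × 15 mo = A$1,125,000.14…
Interest (11.2%/yr ÷ 4 = 2.8%/quarter): A$6,000,000.72 × ((1 + 0.028)^5 − 1) = A$888,375.7695…
Total = A$6,000,000.72 + A$1,125,000.1350 + A$888,375.7695… = A$8,013,376.62

A$8,013,376.62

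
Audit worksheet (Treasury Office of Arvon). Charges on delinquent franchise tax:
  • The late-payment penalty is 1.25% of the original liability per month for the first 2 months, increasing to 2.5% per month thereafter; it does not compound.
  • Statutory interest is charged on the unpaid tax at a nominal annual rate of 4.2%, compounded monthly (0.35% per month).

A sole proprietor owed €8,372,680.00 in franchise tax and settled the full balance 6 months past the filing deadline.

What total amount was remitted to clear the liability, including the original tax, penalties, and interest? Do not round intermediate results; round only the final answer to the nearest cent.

Penalty, months 1–2: 2 × 1.25% × €8,372,680.00 = €209,317.00
Penalty, months 3–6: 4 × 2.5% × €8,372,680.00 = €837,268.00
Interest: €8,372,680.00 × ((1 + 0.0035)^6 − 1) = €8,372,680.00 × 0.0211846… = €177,371.9584…
Total = €8,372,680.00 + €1,046,585.0000 + €177,371.9584… = €9,596,636.96

€9,596,636.96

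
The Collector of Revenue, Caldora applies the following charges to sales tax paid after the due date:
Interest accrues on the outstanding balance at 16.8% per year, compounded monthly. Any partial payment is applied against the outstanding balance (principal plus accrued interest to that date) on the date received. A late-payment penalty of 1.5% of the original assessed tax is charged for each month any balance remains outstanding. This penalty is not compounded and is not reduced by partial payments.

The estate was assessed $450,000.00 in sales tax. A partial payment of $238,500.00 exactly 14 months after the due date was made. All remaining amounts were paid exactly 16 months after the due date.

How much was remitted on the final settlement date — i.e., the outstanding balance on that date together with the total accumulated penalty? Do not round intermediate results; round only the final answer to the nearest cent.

$424,883.29

Monthly rate = 16.8% ÷ 12 = 1.4%
Balance at month 14: $450,000.0000 × (1 + 0.014)^14 = $546,693.4666…
After $238,500.00 payment: $546,693.4666… − $238,500.00 = $308,193.4666…
Balance at month 16: $308,193.4666… × (1 + 0.014)^2 = $316,883.2895…
Penalty: 16 × 1.5% × $450,000.00 = $108,000.00
Final settlement = outstanding balance + penalty = $316,883.2895… + $108,000.00 = $424,883.29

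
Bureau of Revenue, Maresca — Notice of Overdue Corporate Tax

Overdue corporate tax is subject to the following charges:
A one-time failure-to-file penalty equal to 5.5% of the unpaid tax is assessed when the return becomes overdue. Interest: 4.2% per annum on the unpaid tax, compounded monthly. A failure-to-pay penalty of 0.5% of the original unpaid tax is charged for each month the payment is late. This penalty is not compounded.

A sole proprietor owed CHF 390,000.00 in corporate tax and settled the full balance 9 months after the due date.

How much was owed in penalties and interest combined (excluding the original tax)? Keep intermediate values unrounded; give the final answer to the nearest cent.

CHF 51,458.40

Failure-to-file penalty: 5.5% × CHF 390,000.00 = CHF 21,450.00
Failure-to-pay penalty = 0.5% × CHF 390,000.00 × 9 mo = CHF 17,550.00
Interest (4.2%/yr ÷ 12 = 0.35%/month): CHF 390,000.00 × ((1 + 0.0035)^9 − 1) = CHF 12,458.4020…
Penalties + interest = CHF 39,000.0000 + CHF 12,458.4020… = CHF 51,458.40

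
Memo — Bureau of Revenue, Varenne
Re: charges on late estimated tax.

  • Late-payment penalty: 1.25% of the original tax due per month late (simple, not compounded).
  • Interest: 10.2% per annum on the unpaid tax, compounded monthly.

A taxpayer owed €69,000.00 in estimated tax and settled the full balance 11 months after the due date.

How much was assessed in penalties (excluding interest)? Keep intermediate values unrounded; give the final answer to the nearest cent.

Late-payment penalty: 11 × 1.25% × €69,000.00 = €9,487.50

€9,487.50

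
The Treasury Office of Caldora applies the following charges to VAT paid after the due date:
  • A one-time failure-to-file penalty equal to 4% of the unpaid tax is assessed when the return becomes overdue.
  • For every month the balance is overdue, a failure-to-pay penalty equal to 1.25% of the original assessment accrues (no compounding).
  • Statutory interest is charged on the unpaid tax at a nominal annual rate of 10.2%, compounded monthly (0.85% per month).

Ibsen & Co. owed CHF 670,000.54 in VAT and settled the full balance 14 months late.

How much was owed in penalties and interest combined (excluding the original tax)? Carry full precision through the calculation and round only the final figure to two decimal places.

CHF 228,338.60

Failure-to-file penalty: 4% × CHF 670,000.54 = CHF 26,800.02…
Failure-to-pay penalty: 14 × 1.25% × CHF 670,000.54 = CHF 117,250.09…
Interest: CHF 670,000.54 × ((1 + 0.0085)^14 − 1) = CHF 670,000.54 × 0.1258036… = CHF 84,288.4845…
Penalties + interest = CHF 144,050.1161 + CHF 84,288.4845… = CHF 228,338.60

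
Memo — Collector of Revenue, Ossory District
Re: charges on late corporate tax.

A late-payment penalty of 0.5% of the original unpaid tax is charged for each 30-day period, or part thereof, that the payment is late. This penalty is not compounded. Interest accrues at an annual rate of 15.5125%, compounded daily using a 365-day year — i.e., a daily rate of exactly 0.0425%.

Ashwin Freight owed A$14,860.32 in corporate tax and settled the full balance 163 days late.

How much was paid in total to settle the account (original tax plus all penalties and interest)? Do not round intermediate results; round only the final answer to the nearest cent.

A$16,371.84

Penalty periods: ⌈163/30⌉ = 6; penalty = 6 × 0.5% × A$14,860.32 = A$445.81…
Interest: A$14,860.32 × ((1 + 0.000425)^163 − 1) = A$14,860.32 × 0.07171512… = A$1,065.7097…
Total = A$14,860.32 + A$445.8096 + A$1,065.7097… = A$16,371.84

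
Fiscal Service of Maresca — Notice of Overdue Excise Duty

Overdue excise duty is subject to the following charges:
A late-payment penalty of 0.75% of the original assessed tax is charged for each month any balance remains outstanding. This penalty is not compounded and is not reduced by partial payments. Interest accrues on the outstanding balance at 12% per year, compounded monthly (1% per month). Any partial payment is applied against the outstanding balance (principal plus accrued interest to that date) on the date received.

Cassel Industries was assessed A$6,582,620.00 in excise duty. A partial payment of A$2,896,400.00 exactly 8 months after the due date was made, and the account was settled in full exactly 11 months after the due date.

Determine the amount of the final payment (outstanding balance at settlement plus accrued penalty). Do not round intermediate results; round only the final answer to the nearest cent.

Balance at month 8: A$6,582,620.0000 × (1 + 0.01)^8 = A$7,128,034.2076…
After A$2,896,400.00 payment: A$7,128,034.2076… − A$2,896,400.00 = A$4,231,634.2076…
Balance at month 11: A$4,231,634.2076… × (1 + 0.01)^3 = A$4,359,856.9557…
Penalty: 11 × 0.75% × A$6,582,620.00 = A$543,066.15
Final settlement = outstanding balance + penalty = A$4,359,856.9557… + A$543,066.15 = A$4,902,923.11

A$4,902,923.11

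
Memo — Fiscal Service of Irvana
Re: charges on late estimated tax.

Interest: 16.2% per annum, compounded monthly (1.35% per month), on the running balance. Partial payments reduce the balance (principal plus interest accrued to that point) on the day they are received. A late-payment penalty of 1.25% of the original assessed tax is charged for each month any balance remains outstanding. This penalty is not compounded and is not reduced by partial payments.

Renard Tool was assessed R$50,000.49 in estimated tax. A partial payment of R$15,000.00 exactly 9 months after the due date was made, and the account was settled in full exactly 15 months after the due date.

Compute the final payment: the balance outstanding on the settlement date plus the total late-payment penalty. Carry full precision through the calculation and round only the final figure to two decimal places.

Balance at month 9: R$50,000.4900 × (1 + 0.0135)^9 = R$56,414.1485…
After R$15,000.00 payment: R$56,414.1485… − R$15,000.00 = R$41,414.1485…
Balance at month 15: R$41,414.1485… × (1 + 0.0135)^6 = R$44,883.9691…
Penalty: 15 × 1.25% × R$50,000.49 = R$9,375.09…
Final settlement = outstanding balance + penalty = R$44,883.9691… + R$9,375.09… = R$54,259.06

R$54,259.06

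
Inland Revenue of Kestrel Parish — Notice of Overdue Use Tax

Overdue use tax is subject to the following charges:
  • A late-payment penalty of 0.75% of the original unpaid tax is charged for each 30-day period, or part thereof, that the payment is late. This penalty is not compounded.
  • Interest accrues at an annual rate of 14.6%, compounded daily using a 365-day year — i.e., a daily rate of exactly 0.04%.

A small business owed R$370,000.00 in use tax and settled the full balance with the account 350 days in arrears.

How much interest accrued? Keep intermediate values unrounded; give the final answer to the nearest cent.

R$55,589.39

Interest: R$370,000.00 × ((1 + 0.0004)^350 − 1) = R$370,000.00 × 0.15024160… = R$55,589.3921…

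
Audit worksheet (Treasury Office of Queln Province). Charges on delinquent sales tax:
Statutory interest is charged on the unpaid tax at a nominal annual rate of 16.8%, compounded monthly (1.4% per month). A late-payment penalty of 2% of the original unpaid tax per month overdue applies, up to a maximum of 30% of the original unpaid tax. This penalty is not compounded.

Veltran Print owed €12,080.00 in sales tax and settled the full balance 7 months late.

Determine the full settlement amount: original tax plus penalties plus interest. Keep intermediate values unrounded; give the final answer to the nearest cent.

Penalty: 7 × 2% × €12,080.00 = €1,691.20 (below the 30% cap of €3,624.00)
Interest: €12,080.00 × ((1 + 0.014)^7 − 1) = €12,080.00 × 0.1022134… = €1,234.7378…
Total = €12,080.00 + €1,691.2000 + €1,234.7378… = €15,005.94

€15,005.94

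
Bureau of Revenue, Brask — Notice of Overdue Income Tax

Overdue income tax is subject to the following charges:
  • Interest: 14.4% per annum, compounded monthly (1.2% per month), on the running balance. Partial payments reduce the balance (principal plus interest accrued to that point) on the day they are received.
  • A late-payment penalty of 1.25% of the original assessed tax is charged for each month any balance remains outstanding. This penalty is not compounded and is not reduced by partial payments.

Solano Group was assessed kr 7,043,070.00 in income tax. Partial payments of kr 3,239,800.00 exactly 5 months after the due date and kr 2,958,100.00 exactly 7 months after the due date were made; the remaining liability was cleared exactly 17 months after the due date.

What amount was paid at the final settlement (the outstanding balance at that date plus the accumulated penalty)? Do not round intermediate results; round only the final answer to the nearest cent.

kr 3,051,819.97

Balance at month 5: kr 7,043,070.0000 × (1 + 0.012)^5 = kr 7,475,918.6570…
After kr 3,239,800.00 payment: kr 7,475,918.6570… − kr 3,239,800.00 = kr 4,236,118.6570…
Balance at month 7: kr 4,236,118.6570… × (1 + 0.012)^2 = kr 4,338,395.5059…
After kr 2,958,100.00 payment: kr 4,338,395.5059… − kr 2,958,100.00 = kr 1,380,295.5059…
Balance at month 17: kr 1,380,295.5059… × (1 + 0.012)^10 = kr 1,555,167.5975…
Penalty: 17 × 1.25% × kr 7,043,070.00 = kr 1,496,652.38…
Final settlement = outstanding balance + penalty = kr 1,555,167.5975… + kr 1,496,652.38… = kr 3,051,819.97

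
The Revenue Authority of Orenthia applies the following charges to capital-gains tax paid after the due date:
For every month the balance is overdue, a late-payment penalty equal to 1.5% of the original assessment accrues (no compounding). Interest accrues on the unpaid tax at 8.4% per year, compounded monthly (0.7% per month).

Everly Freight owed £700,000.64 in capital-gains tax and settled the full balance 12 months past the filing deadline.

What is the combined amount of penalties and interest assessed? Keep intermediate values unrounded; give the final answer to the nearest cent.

£187,117.63

Late-payment penalty: 12 × 1.5% × £700,000.64 = £126,000.12…
Interest: £700,000.64 × ((1 + 0.007)^12 − 1) = £700,000.64 × 0.0873107… = £61,117.5192…
Penalties + interest = £126,000.1152 + £61,117.5192… = £187,117.63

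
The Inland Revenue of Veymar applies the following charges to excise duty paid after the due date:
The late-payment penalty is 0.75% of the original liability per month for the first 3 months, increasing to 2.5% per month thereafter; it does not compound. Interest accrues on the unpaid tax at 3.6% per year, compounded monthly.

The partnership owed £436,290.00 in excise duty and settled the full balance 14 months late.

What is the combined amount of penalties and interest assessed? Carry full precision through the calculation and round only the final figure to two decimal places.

Penalty, months 1–3: 3 × 0.75% × £436,290.00 = £9,816.53…
Penalty, months 4–14: 11 × 2.5% × £436,290.00 = £119,979.75
Interest (3.6%/yr ÷ 12 = 0.3%/month): £436,290.00 × ((1 + 0.003)^14 − 1) = £18,685.8250…
Penalties + interest = £129,796.2750 + £18,685.8250… = £148,482.10

£148,482.10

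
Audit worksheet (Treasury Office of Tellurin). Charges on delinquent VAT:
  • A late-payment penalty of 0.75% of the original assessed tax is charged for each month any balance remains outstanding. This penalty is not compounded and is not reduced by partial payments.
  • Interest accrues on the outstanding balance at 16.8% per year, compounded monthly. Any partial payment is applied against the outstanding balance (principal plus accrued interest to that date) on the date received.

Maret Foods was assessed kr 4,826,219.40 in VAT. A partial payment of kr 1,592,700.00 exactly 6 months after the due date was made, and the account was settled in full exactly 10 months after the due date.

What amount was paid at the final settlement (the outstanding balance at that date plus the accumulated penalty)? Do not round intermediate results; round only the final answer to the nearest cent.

Monthly rate = 16.8% ÷ 12 = 1.4%
Balance at month 6: kr 4,826,219.4000 × (1 + 0.014)^6 = kr 5,246,078.5742…
After kr 1,592,700.00 payment: kr 5,246,078.5742… − kr 1,592,700.00 = kr 3,653,378.5742…
Balance at month 10: kr 3,653,378.5742… × (1 + 0.014)^4 = kr 3,862,304.3874…
Penalty: 10 × 0.75% × kr 4,826,219.40 = kr 361,966.46…
Final settlement = outstanding balance + penalty = kr 3,862,304.3874… + kr 361,966.46… = kr 4,224,270.84

kr 4,224,270.84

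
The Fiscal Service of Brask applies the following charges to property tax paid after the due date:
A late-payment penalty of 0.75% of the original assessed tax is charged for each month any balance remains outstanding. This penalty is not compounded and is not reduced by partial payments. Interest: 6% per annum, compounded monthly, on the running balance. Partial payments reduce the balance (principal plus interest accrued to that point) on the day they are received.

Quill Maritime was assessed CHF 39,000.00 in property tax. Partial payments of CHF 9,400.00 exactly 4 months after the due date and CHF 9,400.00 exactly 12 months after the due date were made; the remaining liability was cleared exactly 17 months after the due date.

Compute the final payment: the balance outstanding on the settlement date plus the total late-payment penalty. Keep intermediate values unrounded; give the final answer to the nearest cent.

CHF 27,756.44

Monthly rate = 6% ÷ 12 = 0.5%
Balance at month 4: CHF 39,000.0000 × (1 + 0.005)^4 = CHF 39,785.8695…
After CHF 9,400.00 payment: CHF 39,785.8695… − CHF 9,400.00 = CHF 30,385.8695…
Balance at month 12: CHF 30,385.8695… × (1 + 0.005)^8 = CHF 31,622.7884…
After CHF 9,400.00 payment: CHF 31,622.7884… − CHF 9,400.00 = CHF 22,222.7884…
Balance at month 17: CHF 22,222.7884… × (1 + 0.005)^5 = CHF 22,783.9417…
Penalty: 17 × 0.75% × CHF 39,000.00 = CHF 4,972.50
Final settlement = outstanding balance + penalty = CHF 22,783.9417… + CHF 4,972.50 = CHF 27,756.44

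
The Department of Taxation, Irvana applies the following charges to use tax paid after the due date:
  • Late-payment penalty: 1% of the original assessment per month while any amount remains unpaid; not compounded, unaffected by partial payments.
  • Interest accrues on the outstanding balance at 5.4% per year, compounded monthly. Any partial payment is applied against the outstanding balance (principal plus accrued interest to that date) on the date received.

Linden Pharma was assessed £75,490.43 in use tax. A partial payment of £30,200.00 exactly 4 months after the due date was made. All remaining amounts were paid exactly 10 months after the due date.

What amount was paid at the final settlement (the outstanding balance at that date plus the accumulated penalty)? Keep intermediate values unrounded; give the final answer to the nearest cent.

£55,481.54

Monthly rate = 5.4% ÷ 12 = 0.45%
Balance at month 4: £75,490.4300 × (1 + 0.0045)^4 = £76,858.4574…
After £30,200.00 payment: £76,858.4574… − £30,200.00 = £46,658.4574…
Balance at month 10: £46,658.4574… × (1 + 0.0045)^6 = £47,932.4936…
Penalty: 10 × 1% × £75,490.43 = £7,549.04…
Final settlement = outstanding balance + penalty = £47,932.4936… + £7,549.04… = £55,481.54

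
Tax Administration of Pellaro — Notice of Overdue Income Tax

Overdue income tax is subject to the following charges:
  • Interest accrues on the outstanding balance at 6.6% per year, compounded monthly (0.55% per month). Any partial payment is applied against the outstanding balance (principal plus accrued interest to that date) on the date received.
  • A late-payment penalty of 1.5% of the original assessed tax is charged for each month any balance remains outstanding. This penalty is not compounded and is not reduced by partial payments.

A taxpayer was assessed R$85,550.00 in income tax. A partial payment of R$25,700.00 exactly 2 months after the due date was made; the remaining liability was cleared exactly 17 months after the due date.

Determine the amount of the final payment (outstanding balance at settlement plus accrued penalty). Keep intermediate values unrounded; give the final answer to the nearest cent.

Balance at month 2: R$85,550.0000 × (1 + 0.0055)^2 = R$86,493.6379…
After R$25,700.00 payment: R$86,493.6379… − R$25,700.00 = R$60,793.6379…
Balance at month 17: R$60,793.6379… × (1 + 0.0055)^15 = R$66,006.8878…
Penalty: 17 × 1.5% × R$85,550.00 = R$21,815.25
Final settlement = outstanding balance + penalty = R$66,006.8878… + R$21,815.25 = R$87,822.14

R$87,822.14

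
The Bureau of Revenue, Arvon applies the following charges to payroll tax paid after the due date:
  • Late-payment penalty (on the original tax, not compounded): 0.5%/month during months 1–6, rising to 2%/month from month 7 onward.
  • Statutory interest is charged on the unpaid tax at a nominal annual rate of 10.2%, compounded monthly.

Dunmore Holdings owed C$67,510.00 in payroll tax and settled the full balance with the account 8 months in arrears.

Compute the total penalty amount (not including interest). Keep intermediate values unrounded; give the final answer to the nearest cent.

Penalty, months 1–6: 6 × 0.5% × C$67,510.00 = C$2,025.30
Penalty, months 7–8: 2 × 2% × C$67,510.00 = C$2,700.40
Total penalty = C$2,025.30 + C$2,700.40 = C$4,725.70

C$4,725.70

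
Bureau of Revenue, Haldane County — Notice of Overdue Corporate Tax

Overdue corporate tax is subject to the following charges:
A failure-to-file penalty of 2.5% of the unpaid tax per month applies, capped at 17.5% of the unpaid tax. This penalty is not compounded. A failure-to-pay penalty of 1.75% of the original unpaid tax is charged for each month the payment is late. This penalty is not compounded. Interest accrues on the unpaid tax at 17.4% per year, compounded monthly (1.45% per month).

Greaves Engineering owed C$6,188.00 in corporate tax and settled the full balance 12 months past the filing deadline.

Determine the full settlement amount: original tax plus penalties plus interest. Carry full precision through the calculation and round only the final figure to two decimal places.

C$9,737.25

Failure-to-file: 12 × 2.5% × C$6,188.00 = C$1,856.40, capped at 17.5% × C$6,188.00 = C$1,082.90
Failure-to-pay penalty = 1.75% × C$6,188.00 × 12 mo = C$1,299.48
Interest: C$6,188.00 × ((1 + 0.0145)^12 − 1) = C$6,188.00 × 0.1885696… = C$1,166.8687…
Total = C$6,188.00 + C$2,382.3800 + C$1,166.8687… = C$9,737.25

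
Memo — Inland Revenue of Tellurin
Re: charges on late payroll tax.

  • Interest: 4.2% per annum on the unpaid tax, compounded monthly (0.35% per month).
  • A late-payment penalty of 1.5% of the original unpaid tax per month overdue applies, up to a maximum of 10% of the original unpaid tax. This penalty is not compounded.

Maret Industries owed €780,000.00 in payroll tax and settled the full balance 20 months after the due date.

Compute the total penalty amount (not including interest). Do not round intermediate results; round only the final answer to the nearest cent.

€78,000.00

Penalty (uncapped): 20 × 1.5% × €780,000.00 = €234,000.00; cap = 10% × €780,000.00 = €78,000.00 → penalty = €78,000.00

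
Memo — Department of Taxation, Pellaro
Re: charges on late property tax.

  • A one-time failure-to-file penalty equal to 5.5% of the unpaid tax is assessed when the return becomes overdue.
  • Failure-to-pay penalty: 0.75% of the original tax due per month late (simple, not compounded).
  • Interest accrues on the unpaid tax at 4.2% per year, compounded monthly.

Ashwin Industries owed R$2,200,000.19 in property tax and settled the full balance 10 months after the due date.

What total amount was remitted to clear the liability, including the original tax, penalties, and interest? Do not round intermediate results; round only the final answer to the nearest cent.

Failure-to-file penalty: 5.5% × R$2,200,000.19 = R$121,000.01…
Failure-to-pay penalty: 10 × 0.75% × R$2,200,000.19 = R$165,000.01…
Interest (4.2%/yr ÷ 12 = 0.35%/month): R$2,200,000.19 × ((1 + 0.0035)^10 − 1) = R$78,224.1454…
Total = R$2,200,000.19 + R$286,000.0247 + R$78,224.1454… = R$2,564,224.36

R$2,564,224.36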